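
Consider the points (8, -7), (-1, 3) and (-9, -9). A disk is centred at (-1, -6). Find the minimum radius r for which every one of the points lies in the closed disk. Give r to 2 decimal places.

The required radius is the distance from (-1, -6) to the farthest point.
Squared distances: 82, 81, 73.
Maximum is 82, attained at (8, -7).
r = √82 ≈ 9.06.

9.06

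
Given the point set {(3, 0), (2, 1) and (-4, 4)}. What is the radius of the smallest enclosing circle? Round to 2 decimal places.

Call the three points A, B, C in the order given.
Side lengths²: AB² = 2, AC² = 65, BC² = 45.
Since AC² = 65 ≥ 45 + 2 = 47, the angle opposite AC is not acute, so the smallest enclosing circle has AC as diameter.
Centre = midpoint of AC = (-0.5, 2), r² = 65/4 = 16.25.
r = √(16.25) ≈ 4.03.

4.03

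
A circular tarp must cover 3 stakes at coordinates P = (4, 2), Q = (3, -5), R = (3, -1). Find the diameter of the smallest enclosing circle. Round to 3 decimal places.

Side lengths²: PQ² = 50, PR² = 10, QR² = 16.
Since PQ² = 50 ≥ 16 + 10 = 26, the angle opposite PQ is not acute, so the smallest enclosing circle has PQ as diameter.
Centre = midpoint of PQ = (3.5, -1.5), r² = 50/4 = 12.5.
Diameter = 2r = 2√(12.5) ≈ 7.071.

7.071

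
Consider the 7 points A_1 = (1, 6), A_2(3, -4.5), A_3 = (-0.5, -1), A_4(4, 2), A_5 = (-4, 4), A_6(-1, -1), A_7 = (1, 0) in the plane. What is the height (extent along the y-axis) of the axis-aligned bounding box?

max y = 6, min y = -4.5, so height = 10.5.

10.5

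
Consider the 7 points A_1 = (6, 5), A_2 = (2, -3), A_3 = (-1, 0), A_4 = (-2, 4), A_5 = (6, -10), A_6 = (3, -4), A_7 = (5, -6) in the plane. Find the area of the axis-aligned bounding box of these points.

x ranges over [-2, 6], width 8.
y ranges over [-10, 5], height 15.
Area = 8 × 15 = 120.

120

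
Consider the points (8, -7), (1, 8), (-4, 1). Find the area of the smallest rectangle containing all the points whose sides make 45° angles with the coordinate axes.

In coordinates u = x + y, v = x − y the rectangle is axis-aligned; the map (x,y)→(u,v) scales areas by 2.
u-values: 1, 9, -3; range = 9 − (-3) = 12.
v-values: 15, -7, -5; range = 15 − (-7) = 22.
Area = (12 × 22) / 2 = 132.

132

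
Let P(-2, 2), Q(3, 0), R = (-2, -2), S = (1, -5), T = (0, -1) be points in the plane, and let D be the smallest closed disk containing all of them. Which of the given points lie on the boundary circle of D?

P, Q, S

The minimum enclosing circle of a finite set is fixed by two of the points (as a diameter) or three (as a circumcircle).
The farthest pair is P–S with squared distance 58. The circle on this segment as diameter has centre (-0.5, -1.5) and r² = 58/4 = 14.5.
Check Q: distance² to centre = 14.5 ≤ 14.5, so it lies inside.
All remaining points lie in this disk, and no smaller disk contains both endpoints, so this is the minimum enclosing circle.
The points at distance exactly r from the centre are P, Q, S — 3 points.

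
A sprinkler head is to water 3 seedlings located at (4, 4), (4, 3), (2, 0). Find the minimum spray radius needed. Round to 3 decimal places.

Call the three points A, B, C in the order given.
Side lengths²: AB² = 1, AC² = 20, BC² = 13.
Since AC² = 20 ≥ 13 + 1 = 14, the angle opposite AC is not acute, so the smallest enclosing circle has AC as diameter.
Centre = midpoint of AC = (3, 2), r² = 20/4 = 5.
r = √5 ≈ 2.236.

2.236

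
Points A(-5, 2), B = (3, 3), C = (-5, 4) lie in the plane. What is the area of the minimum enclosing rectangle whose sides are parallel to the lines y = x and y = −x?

40.5

In coordinates u = x + y, v = x − y the rectangle is axis-aligned; the map (x,y)→(u,v) scales areas by 2.
u-values: -3, 6, -1; range = 6 − (-3) = 9.
v-values: -7, 0, -9; range = 0 − (-9) = 9.
Area = (9 × 9) / 2 = 40.5.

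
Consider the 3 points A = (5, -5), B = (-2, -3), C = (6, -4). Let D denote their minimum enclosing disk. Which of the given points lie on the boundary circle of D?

Side lengths²: AB² = 53, AC² = 2, BC² = 65.
Since BC² = 65 ≥ 53 + 2 = 55, the angle opposite BC is not acute, so the smallest enclosing circle has BC as diameter.
Centre = midpoint of BC = (2, -3.5), r² = 65/4 = 16.25.
The points at distance exactly r from the centre are B, C — 2 points.

B, C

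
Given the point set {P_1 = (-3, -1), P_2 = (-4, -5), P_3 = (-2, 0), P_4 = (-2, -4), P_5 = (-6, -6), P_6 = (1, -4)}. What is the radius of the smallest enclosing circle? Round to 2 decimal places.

3.86

The minimum enclosing circle is determined by three boundary points: P_3, P_5, P_6.
Their circumcentre is (-97/34, -64/17) with r² = 17225/1156.
The farthest remaining point P_1 is at distance² 8861/1156 ≤ 17225/1156.
r = √(17225/1156) ≈ 3.86.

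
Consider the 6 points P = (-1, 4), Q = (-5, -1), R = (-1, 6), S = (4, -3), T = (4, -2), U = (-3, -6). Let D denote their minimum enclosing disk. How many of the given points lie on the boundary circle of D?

A smallest enclosing disk is always determined by at most three of the input points on its boundary.
The minimum enclosing circle is determined by three boundary points: R, S, U.
Their circumcentre is (-18/13, -4/39) with r² = 56869/1521.
The farthest remaining point T is at distance² 49576/1521 ≤ 56869/1521.
The points at distance exactly r from the centre are R, S, U — 3 points.

3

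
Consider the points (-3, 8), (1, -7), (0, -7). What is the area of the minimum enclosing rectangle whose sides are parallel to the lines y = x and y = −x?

In coordinates u = x + y, v = x − y the rectangle is axis-aligned; the map (x,y)→(u,v) scales areas by 2.
u-values: 5, -6, -7; range = 5 − (-7) = 12.
v-values: -11, 8, 7; range = 8 − (-11) = 19.
Area = (12 × 19) / 2 = 114.

114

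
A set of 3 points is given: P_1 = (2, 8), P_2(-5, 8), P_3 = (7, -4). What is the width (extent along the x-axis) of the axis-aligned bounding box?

max x = 7, min x = -5, so width = 12.

12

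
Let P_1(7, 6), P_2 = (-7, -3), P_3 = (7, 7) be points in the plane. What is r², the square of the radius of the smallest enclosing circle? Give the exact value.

Side lengths²: P_1P_2² = 277, P_1P_3² = 1, P_2P_3² = 296.
Since P_2P_3² = 296 ≥ 277 + 1 = 278, the angle opposite P_2P_3 is not acute, so the smallest enclosing circle has P_2P_3 as diameter.
Centre = midpoint of P_2P_3 = (0, 2), r² = 296/4 = 74.

74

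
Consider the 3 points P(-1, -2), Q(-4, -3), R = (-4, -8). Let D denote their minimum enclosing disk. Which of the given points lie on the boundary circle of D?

Side lengths²: PQ² = 10, PR² = 45, QR² = 25.
Since PR² = 45 ≥ 25 + 10 = 35, the angle opposite PR is not acute, so the smallest enclosing circle has PR as diameter.
Centre = midpoint of PR = (-2.5, -5), r² = 45/4 = 11.25.
The points at distance exactly r from the centre are P, R — 2 points.

P, R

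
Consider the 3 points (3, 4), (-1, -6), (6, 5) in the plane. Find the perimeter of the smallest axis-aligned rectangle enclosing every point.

Width = max x − min x = 6 − (-1) = 7.
Height = max y − min y = 5 − (-6) = 11.
Perimeter = 2(7 + 11) = 36.

36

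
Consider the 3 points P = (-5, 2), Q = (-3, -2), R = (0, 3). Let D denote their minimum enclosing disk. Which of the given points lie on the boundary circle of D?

P, Q, R

Side lengths²: PQ² = 20, PR² = 26, QR² = 34.
Since QR² = 34 < 26 + 20 = 46, the triangle is acute, so the smallest enclosing circle is the circumcircle.
Circumcentre = (-24/11, 10/11), r² = 1105/121.
The points at distance exactly r from the centre are P, Q, R — 3 points.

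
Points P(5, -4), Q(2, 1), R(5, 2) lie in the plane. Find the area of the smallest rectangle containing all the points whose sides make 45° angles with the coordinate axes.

24

In coordinates u = x + y, v = x − y the rectangle is axis-aligned; the map (x,y)→(u,v) scales areas by 2.
u-values: 1, 3, 7; range = 7 − 1 = 6.
v-values: 9, 1, 3; range = 9 − 1 = 8.
Area = (6 × 8) / 2 = 24.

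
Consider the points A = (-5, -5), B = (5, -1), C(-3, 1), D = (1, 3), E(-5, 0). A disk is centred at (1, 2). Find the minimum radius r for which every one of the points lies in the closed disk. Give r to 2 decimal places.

9.22

The required radius is the distance from (1, 2) to the farthest point.
Squared distances: 85, 25, 17, 1, 40.
Maximum is 85, attained at A.
r = √85 ≈ 9.22.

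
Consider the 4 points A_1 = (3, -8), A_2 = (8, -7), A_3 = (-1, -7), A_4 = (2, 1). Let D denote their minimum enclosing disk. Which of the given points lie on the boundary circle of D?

A_2, A_3, A_4

A smallest enclosing disk is always determined by at most three of the input points on its boundary.
The minimum enclosing circle is determined by three boundary points: A_2, A_3, A_4.
Their circumcentre is (3.5, -4.125) with r² = 28.515625.
The farthest remaining point A_1 is at distance² 15.265625 ≤ 28.515625.
The points at distance exactly r from the centre are A_2, A_3, A_4 — 3 points.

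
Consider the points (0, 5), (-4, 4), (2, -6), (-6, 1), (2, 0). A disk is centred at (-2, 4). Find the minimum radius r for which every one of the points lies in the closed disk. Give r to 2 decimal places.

10.77

The required radius is the distance from (-2, 4) to the farthest point.
Squared distances: 5, 4, 116, 25, 32.
Maximum is 116, attained at (2, -6).
r = √116 ≈ 10.77.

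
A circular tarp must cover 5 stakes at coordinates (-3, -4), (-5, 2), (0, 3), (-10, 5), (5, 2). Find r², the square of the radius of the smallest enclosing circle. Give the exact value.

58.5

A smallest enclosing disk is always determined by at most three of the input points on its boundary.
The farthest pair is (-10, 5)–(5, 2) with squared distance 234. The circle on this segment as diameter has centre (-2.5, 3.5) and r² = 234/4 = 58.5.
Check (-3, -4): distance² to centre = 56.5 ≤ 58.5, so it lies inside.
All remaining points lie in this disk, and no smaller disk contains both endpoints, so this is the minimum enclosing circle.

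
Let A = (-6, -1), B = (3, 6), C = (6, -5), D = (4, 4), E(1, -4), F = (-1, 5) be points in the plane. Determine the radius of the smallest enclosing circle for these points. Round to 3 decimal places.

By Welzl's lemma the MEC is supported by two points (diametrically opposite) or three points (on a circumcircle).
The minimum enclosing circle is determined by three boundary points: A, B, C.
Their circumcentre is (5/6, -0.5) with r² = 845/18.
The farthest remaining point F is at distance² 605/18 ≤ 845/18.
r = √(845/18) ≈ 6.852.

6.852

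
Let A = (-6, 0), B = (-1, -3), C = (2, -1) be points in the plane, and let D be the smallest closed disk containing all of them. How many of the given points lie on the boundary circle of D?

2

Side lengths²: AB² = 34, AC² = 65, BC² = 13.
Since AC² = 65 ≥ 34 + 13 = 47, the angle opposite AC is not acute, so the smallest enclosing circle has AC as diameter.
Centre = midpoint of AC = (-2, -0.5), r² = 65/4 = 16.25.
The points at distance exactly r from the centre are A, C — 2 points.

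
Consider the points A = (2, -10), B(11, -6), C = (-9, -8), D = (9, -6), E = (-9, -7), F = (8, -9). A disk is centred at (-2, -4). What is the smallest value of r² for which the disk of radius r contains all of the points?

173

The required radius is the distance from (-2, -4) to the farthest point.
Squared distances: 52, 173, 65, 125, 58, 125.
Maximum is 173, attained at B.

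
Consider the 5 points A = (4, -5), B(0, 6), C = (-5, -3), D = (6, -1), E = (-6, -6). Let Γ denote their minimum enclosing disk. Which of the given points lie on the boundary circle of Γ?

B, D, E

The minimum enclosing circle of a finite set is fixed by two of the points (as a diameter) or three (as a circumcircle).
The minimum enclosing circle is determined by three boundary points: B, D, E.
Their circumcentre is (-20/19, -37/38) with r² = 71825/1444.
The farthest remaining point A is at distance² 60273/1444 ≤ 71825/1444.
The points at distance exactly r from the centre are B, D, E — 3 points.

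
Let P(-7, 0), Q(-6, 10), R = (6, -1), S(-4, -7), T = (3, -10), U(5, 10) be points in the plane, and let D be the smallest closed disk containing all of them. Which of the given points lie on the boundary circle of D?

A smallest enclosing disk is always determined by at most three of the input points on its boundary.
The minimum enclosing circle is determined by three boundary points: Q, T, U.
Their circumcentre is (-0.5, 0.45) with r² = 121.4525.
The farthest remaining point S is at distance² 67.7525 ≤ 121.4525.
The points at distance exactly r from the centre are Q, T, U — 3 points.

Q, T, U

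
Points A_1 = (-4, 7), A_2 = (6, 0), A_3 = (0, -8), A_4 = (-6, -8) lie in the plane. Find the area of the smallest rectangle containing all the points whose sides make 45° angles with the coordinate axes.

In coordinates u = x + y, v = x − y the rectangle is axis-aligned; the map (x,y)→(u,v) scales areas by 2.
u-values: 3, 6, -8, -14; range = 6 − (-14) = 20.
v-values: -11, 6, 8, 2; range = 8 − (-11) = 19.
Area = (20 × 19) / 2 = 190.

190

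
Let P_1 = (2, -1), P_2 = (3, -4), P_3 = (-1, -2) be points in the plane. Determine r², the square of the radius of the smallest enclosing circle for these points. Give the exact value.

5

Side lengths²: P_1P_2² = 10, P_1P_3² = 10, P_2P_3² = 20.
Since P_2P_3² = 20 ≥ 10 + 10 = 20, the angle opposite P_2P_3 is not acute, so the smallest enclosing circle has P_2P_3 as diameter.
Centre = midpoint of P_2P_3 = (1, -3), r² = 20/4 = 5.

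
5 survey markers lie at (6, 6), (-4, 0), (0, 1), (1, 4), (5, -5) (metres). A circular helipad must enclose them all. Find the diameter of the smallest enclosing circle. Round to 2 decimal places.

The minimum enclosing circle of a finite set is fixed by two of the points (as a diameter) or three (as a circumcircle).
The minimum enclosing circle is determined by three boundary points: (6, 6), (-4, 0), (5, -5).
Their circumcentre is (121/52, 41/52) with r² = 54961/1352.
The farthest remaining point (1, 4) is at distance² 16325/1352 ≤ 54961/1352.
Diameter = 2r = 2√(54961/1352) ≈ 12.75.

12.75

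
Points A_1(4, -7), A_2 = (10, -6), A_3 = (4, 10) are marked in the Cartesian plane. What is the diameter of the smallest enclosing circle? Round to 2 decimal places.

17.32

Side lengths²: A_1A_2² = 37, A_1A_3² = 289, A_2A_3² = 292.
Since A_2A_3² = 292 < 289 + 37 = 326, the triangle is acute, so the smallest enclosing circle is the circumcircle.
Circumcentre = (17/3, 1.5), r² = 2701/36.
Diameter = 2r = 2√(2701/36) ≈ 17.32.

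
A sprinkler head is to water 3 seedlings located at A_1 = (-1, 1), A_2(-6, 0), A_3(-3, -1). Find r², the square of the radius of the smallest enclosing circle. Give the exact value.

Side lengths²: A_1A_2² = 26, A_1A_3² = 8, A_2A_3² = 10.
Since A_1A_2² = 26 ≥ 10 + 8 = 18, the angle opposite A_1A_2 is not acute, so the smallest enclosing circle has A_1A_2 as diameter.
Centre = midpoint of A_1A_2 = (-3.5, 0.5), r² = 26/4 = 6.5.

6.5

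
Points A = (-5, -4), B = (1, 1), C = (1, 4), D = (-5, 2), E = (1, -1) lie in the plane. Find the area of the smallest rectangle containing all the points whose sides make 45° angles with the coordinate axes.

In coordinates u = x + y, v = x − y the rectangle is axis-aligned; the map (x,y)→(u,v) scales areas by 2.
u-values: -9, 2, 5, -3, 0; range = 5 − (-9) = 14.
v-values: -1, 0, -3, -7, 2; range = 2 − (-7) = 9.
Area = (14 × 9) / 2 = 63.

63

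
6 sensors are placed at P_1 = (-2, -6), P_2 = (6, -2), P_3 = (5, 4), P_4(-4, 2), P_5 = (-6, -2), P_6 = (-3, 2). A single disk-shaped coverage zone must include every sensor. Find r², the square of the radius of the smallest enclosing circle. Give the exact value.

By Welzl's lemma the MEC is supported by two points (diametrically opposite) or three points (on a circumcircle).
The minimum enclosing circle is determined by three boundary points: P_1, P_3, P_5.
Their circumcentre is (1/34, 1/34) with r² = 23393/578.
The farthest remaining point P_2 is at distance² 22985/578 ≤ 23393/578.

23393/578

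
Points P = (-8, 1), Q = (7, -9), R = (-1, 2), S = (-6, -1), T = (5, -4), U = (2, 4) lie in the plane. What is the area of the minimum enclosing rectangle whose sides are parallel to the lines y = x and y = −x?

162.5

In coordinates u = x + y, v = x − y the rectangle is axis-aligned; the map (x,y)→(u,v) scales areas by 2.
u-values: -7, -2, 1, -7, 1, 6; range = 6 − (-7) = 13.
v-values: -9, 16, -3, -5, 9, -2; range = 16 − (-9) = 25.
Area = (13 × 25) / 2 = 162.5.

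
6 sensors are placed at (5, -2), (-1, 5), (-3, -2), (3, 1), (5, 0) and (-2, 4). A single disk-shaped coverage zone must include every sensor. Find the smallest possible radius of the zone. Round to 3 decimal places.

The minimum enclosing circle of a finite set is fixed by two of the points (as a diameter) or three (as a circumcircle).
The minimum enclosing circle is determined by three boundary points: (5, -2), (-1, 5), (-3, -2).
Their circumcentre is (1, 9/14) with r² = 4505/196.
The farthest remaining point (-2, 4) is at distance² 3973/196 ≤ 4505/196.
r = √(4505/196) ≈ 4.794.

4.794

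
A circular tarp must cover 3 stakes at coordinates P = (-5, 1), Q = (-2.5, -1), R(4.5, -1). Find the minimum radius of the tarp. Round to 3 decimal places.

Side lengths²: PQ² = 10.25, PR² = 94.25, QR² = 49.
Since PR² = 94.25 ≥ 49 + 10.25 = 59.25, the angle opposite PR is not acute, so the smallest enclosing circle has PR as diameter.
Centre = midpoint of PR = (-0.25, 0), r² = 94.25/4 = 23.5625.
r = √(23.5625) ≈ 4.854.

4.854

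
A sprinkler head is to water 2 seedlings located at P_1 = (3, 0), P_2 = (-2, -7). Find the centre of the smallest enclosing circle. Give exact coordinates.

(0.5, -3.5)

The smallest circle enclosing two points has them as diameter endpoints.
Centre = midpoint = (0.5, -3.5); r² = |P_1P_2|²/4 = 74/4 = 18.5.
Centre = (0.5, -3.5).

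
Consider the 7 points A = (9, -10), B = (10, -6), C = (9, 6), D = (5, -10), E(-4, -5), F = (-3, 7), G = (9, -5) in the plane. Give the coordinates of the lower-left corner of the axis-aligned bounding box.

(-4, -10)

x-range [-4, 10], y-range [-10, 7].
The lower-left corner is (-4, -10).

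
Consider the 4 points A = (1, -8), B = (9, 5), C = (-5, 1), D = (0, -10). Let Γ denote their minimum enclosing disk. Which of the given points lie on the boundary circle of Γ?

The minimum enclosing circle is determined by three boundary points: B, C, D.
Their circumcentre is (98/29, -53/29) with r² = 65773/841.
The farthest remaining point A is at distance² 36802/841 ≤ 65773/841.
The points at distance exactly r from the centre are B, C, D — 3 points.

B, C, D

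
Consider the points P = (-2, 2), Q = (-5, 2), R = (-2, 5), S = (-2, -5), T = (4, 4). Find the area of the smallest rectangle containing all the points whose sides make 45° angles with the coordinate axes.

75

In coordinates u = x + y, v = x − y the rectangle is axis-aligned; the map (x,y)→(u,v) scales areas by 2.
u-values: 0, -3, 3, -7, 8; range = 8 − (-7) = 15.
v-values: -4, -7, -7, 3, 0; range = 3 − (-7) = 10.
Area = (15 × 10) / 2 = 75.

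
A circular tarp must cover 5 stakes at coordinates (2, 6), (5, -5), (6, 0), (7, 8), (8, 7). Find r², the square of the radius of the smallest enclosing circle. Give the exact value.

43.25

By Welzl's lemma the MEC is supported by two points (diametrically opposite) or three points (on a circumcircle).
The farthest pair is (5, -5)–(7, 8) with squared distance 173. The circle on this segment as diameter has centre (6, 1.5) and r² = 173/4 = 43.25.
Check (2, 6): distance² to centre = 36.25 ≤ 43.25, so it lies inside.
All remaining points lie in this disk, and no smaller disk contains both endpoints, so this is the minimum enclosing circle.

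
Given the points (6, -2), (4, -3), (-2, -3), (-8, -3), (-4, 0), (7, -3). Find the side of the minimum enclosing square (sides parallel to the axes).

The bounding box has width 15 and height 3.
An axis-aligned square enclosing the set must have side ≥ max(width, height).
So the minimum side is max(15, 3) = 15.

15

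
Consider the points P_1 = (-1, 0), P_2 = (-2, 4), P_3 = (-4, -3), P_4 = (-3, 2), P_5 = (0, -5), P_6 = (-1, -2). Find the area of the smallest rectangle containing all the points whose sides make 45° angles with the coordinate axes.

49.5

In coordinates u = x + y, v = x − y the rectangle is axis-aligned; the map (x,y)→(u,v) scales areas by 2.
u-values: -1, 2, -7, -1, -5, -3; range = 2 − (-7) = 9.
v-values: -1, -6, -1, -5, 5, 1; range = 5 − (-6) = 11.
Area = (9 × 11) / 2 = 49.5.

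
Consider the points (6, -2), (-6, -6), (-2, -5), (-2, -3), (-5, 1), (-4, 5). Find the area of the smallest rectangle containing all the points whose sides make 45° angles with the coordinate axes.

In coordinates u = x + y, v = x − y the rectangle is axis-aligned; the map (x,y)→(u,v) scales areas by 2.
u-values: 4, -12, -7, -5, -4, 1; range = 4 − (-12) = 16.
v-values: 8, 0, 3, 1, -6, -9; range = 8 − (-9) = 17.
Area = (16 × 17) / 2 = 136.

136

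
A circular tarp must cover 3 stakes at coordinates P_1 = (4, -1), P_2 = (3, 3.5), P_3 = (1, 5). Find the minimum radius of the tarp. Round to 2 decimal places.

Side lengths²: P_1P_2² = 21.25, P_1P_3² = 45, P_2P_3² = 6.25.
Since P_1P_3² = 45 ≥ 21.25 + 6.25 = 27.5, the angle opposite P_1P_3 is not acute, so the smallest enclosing circle has P_1P_3 as diameter.
Centre = midpoint of P_1P_3 = (2.5, 2), r² = 45/4 = 11.25.
r = √(11.25) ≈ 3.35.

3.35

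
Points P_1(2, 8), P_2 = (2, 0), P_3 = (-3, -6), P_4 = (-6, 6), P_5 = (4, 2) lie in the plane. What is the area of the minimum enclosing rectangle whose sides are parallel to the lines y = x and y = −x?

In coordinates u = x + y, v = x − y the rectangle is axis-aligned; the map (x,y)→(u,v) scales areas by 2.
u-values: 10, 2, -9, 0, 6; range = 10 − (-9) = 19.
v-values: -6, 2, 3, -12, 2; range = 3 − (-12) = 15.
Area = (19 × 15) / 2 = 142.5.

142.5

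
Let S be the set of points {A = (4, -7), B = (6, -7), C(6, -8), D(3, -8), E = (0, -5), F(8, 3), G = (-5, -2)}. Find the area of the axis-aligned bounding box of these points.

x ranges over [-5, 8], width 13.
y ranges over [-8, 3], height 11.
Area = 13 × 11 = 143.

143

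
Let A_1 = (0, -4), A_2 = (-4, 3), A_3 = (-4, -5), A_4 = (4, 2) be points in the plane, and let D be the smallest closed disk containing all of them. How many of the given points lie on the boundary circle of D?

3

By Welzl's lemma the MEC is supported by two points (diametrically opposite) or three points (on a circumcircle).
The minimum enclosing circle is determined by three boundary points: A_2, A_3, A_4.
Their circumcentre is (-0.4375, -1) with r² = 28.69140625.
The farthest remaining point A_1 is at distance² 9.19140625 ≤ 28.69140625.
The points at distance exactly r from the centre are A_2, A_3, A_4 — 3 points.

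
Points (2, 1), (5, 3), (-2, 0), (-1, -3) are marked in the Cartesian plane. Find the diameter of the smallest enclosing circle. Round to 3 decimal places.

By Welzl's lemma the MEC is supported by two points (diametrically opposite) or three points (on a circumcircle).
The farthest pair is (5, 3)–(-1, -3) with squared distance 72. The circle on this segment as diameter has centre (2, 0) and r² = 72/4 = 18.
Check (2, 1): distance² to centre = 1 ≤ 18, so it lies inside.
All remaining points lie in this disk, and no smaller disk contains both endpoints, so this is the minimum enclosing circle.
Diameter = 2r = 2√18 ≈ 8.485.

8.485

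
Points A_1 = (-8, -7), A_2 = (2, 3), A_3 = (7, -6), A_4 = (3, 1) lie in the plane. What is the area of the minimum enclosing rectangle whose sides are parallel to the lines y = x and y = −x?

In coordinates u = x + y, v = x − y the rectangle is axis-aligned; the map (x,y)→(u,v) scales areas by 2.
u-values: -15, 5, 1, 4; range = 5 − (-15) = 20.
v-values: -1, -1, 13, 2; range = 13 − (-1) = 14.
Area = (20 × 14) / 2 = 140.

140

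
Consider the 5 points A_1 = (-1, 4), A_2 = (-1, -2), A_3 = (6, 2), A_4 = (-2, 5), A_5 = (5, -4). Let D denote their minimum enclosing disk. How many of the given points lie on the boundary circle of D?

By Welzl's lemma the MEC is supported by two points (diametrically opposite) or three points (on a circumcircle).
The farthest pair is A_4–A_5 with squared distance 130. The circle on this segment as diameter has centre (1.5, 0.5) and r² = 130/4 = 32.5.
Check A_1: distance² to centre = 18.5 ≤ 32.5, so it lies inside.
All remaining points lie in this disk, and no smaller disk contains both endpoints, so this is the minimum enclosing circle.
The points at distance exactly r from the centre are A_4, A_5 — 2 points.

2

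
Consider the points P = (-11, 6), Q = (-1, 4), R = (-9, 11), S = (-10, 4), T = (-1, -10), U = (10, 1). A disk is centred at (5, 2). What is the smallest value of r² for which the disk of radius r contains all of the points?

The required radius is the distance from (5, 2) to the farthest point.
Squared distances: 272, 40, 277, 229, 180, 26.
Maximum is 277, attained at R.

277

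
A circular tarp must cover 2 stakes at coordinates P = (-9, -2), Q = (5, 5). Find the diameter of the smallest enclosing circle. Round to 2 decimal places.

The smallest circle enclosing two points has them as diameter endpoints.
Centre = midpoint = (-2, 1.5); r² = |PQ|²/4 = 245/4 = 61.25.
Diameter = 2r = 2√(61.25) ≈ 15.65.

15.65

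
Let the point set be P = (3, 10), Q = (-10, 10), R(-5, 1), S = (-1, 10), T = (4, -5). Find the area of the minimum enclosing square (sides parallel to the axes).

The bounding box has width 14 and height 15.
An axis-aligned square enclosing the set must have side ≥ max(width, height).
So the minimum side is max(14, 15) = 15.
Area = 15² = 225.

225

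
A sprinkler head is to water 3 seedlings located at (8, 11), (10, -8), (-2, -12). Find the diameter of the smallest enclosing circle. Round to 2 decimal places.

25.08

Call the three points A, B, C in the order given.
Side lengths²: AB² = 365, AC² = 629, BC² = 160.
Since AC² = 629 ≥ 365 + 160 = 525, the angle opposite AC is not acute, so the smallest enclosing circle has AC as diameter.
Centre = midpoint of AC = (3, -0.5), r² = 629/4 = 157.25.
Diameter = 2r = 2√(157.25) ≈ 25.08.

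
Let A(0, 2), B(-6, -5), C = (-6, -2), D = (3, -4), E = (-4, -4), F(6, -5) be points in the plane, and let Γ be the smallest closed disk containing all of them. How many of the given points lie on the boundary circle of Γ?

The farthest pair is C–F with squared distance 153. The circle on this segment as diameter has centre (0, -3.5) and r² = 153/4 = 38.25.
Check A: distance² to centre = 30.25 ≤ 38.25, so it lies inside.
All remaining points lie in this disk, and no smaller disk contains both endpoints, so this is the minimum enclosing circle.
The points at distance exactly r from the centre are B, C, F — 3 points.

3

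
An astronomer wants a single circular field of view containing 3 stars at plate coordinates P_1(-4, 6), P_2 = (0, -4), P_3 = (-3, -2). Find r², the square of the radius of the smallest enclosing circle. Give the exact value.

Side lengths²: P_1P_2² = 116, P_1P_3² = 65, P_2P_3² = 13.
Since P_1P_2² = 116 ≥ 65 + 13 = 78, the angle opposite P_1P_2 is not acute, so the smallest enclosing circle has P_1P_2 as diameter.
Centre = midpoint of P_1P_2 = (-2, 1), r² = 116/4 = 29.

29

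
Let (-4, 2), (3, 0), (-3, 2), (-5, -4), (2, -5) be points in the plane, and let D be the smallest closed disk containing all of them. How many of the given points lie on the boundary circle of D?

The minimum enclosing circle is determined by three boundary points: (-4, 2), (-5, -4), (2, -5).
Their circumcentre is (-93/86, -135/86) with r² = 78625/3698.
The farthest remaining point (3, 0) is at distance² 70713/3698 ≤ 78625/3698.
The points at distance exactly r from the centre are (-4, 2), (-5, -4), (2, -5) — 3 points.

3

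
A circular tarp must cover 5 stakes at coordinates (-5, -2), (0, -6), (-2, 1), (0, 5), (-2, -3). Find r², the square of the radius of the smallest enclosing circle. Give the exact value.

By Welzl's lemma the MEC is supported by two points (diametrically opposite) or three points (on a circumcircle).
The farthest pair is (0, -6)–(0, 5) with squared distance 121. The circle on this segment as diameter has centre (0, -0.5) and r² = 121/4 = 30.25.
Check (-5, -2): distance² to centre = 27.25 ≤ 30.25, so it lies inside.
All remaining points lie in this disk, and no smaller disk contains both endpoints, so this is the minimum enclosing circle.

30.25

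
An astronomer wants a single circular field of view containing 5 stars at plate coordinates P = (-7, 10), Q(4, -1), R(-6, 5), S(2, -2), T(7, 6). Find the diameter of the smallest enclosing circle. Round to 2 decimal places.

The minimum enclosing circle of a finite set is fixed by two of the points (as a diameter) or three (as a circumcircle).
The minimum enclosing circle is determined by three boundary points: P, Q, T.
Their circumcentre is (-0.8, 5.2) with r² = 61.48.
The farthest remaining point S is at distance² 59.68 ≤ 61.48.
Diameter = 2r = 2√(61.48) ≈ 15.68.

15.68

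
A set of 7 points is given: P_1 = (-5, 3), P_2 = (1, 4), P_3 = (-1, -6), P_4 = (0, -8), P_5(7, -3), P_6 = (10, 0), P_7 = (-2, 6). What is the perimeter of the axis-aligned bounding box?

58

Width = max x − min x = 10 − (-5) = 15.
Height = max y − min y = 6 − (-8) = 14.
Perimeter = 2(15 + 14) = 58.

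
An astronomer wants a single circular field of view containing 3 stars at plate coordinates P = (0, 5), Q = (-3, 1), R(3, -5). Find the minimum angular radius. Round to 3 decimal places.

5.220

Side lengths²: PQ² = 25, PR² = 109, QR² = 72.
Since PR² = 109 ≥ 72 + 25 = 97, the angle opposite PR is not acute, so the smallest enclosing circle has PR as diameter.
Centre = midpoint of PR = (1.5, 0), r² = 109/4 = 27.25.
r = √(27.25) ≈ 5.220.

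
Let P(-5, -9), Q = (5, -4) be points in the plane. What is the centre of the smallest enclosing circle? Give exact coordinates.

The smallest circle enclosing two points has them as diameter endpoints.
Centre = midpoint = (0, -6.5); r² = |PQ|²/4 = 125/4 = 31.25.
Centre = (0, -6.5).

(0, -6.5)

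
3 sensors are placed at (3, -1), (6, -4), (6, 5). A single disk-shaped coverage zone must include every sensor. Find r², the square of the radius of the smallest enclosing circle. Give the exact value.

20.25

Call the three points A, B, C in the order given.
Side lengths²: AB² = 18, AC² = 45, BC² = 81.
Since BC² = 81 ≥ 45 + 18 = 63, the angle opposite BC is not acute, so the smallest enclosing circle has BC as diameter.
Centre = midpoint of BC = (6, 0.5), r² = 81/4 = 20.25.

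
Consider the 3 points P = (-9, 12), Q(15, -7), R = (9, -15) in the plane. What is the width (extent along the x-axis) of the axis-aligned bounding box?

24

max x = 15, min x = -9, so width = 24.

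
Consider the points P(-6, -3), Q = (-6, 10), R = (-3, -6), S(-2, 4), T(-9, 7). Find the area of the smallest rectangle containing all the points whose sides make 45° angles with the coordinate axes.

123.5

In coordinates u = x + y, v = x − y the rectangle is axis-aligned; the map (x,y)→(u,v) scales areas by 2.
u-values: -9, 4, -9, 2, -2; range = 4 − (-9) = 13.
v-values: -3, -16, 3, -6, -16; range = 3 − (-16) = 19.
Area = (13 × 19) / 2 = 123.5.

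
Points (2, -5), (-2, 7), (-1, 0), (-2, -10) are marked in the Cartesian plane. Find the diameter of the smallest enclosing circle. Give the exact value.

A smallest enclosing disk is always determined by at most three of the input points on its boundary.
The farthest pair is (-2, 7)–(-2, -10) with squared distance 289. The circle on this segment as diameter has centre (-2, -1.5) and r² = 289/4 = 72.25.
Check (2, -5): distance² to centre = 28.25 ≤ 72.25, so it lies inside.
All remaining points lie in this disk, and no smaller disk contains both endpoints, so this is the minimum enclosing circle.
Diameter = 2r = 2√(72.25) = 17.

17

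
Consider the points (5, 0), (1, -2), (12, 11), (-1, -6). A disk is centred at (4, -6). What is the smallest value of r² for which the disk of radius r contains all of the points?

353

The required radius is the distance from (4, -6) to the farthest point.
Squared distances: 37, 25, 353, 25.
Maximum is 353, attained at (12, 11).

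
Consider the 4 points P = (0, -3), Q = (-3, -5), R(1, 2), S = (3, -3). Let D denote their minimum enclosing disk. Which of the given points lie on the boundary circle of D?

A smallest enclosing disk is always determined by at most three of the input points on its boundary.
The minimum enclosing circle is determined by three boundary points: Q, R, S.
Their circumcentre is (-27/34, -55/34) with r² = 9425/578.
The farthest remaining point P is at distance² 1469/578 ≤ 9425/578.
The points at distance exactly r from the centre are Q, R, S — 3 points.

Q, R, S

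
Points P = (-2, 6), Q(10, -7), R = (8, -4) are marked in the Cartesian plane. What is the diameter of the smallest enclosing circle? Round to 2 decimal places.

Side lengths²: PQ² = 313, PR² = 200, QR² = 13.
Since PQ² = 313 ≥ 200 + 13 = 213, the angle opposite PQ is not acute, so the smallest enclosing circle has PQ as diameter.
Centre = midpoint of PQ = (4, -0.5), r² = 313/4 = 78.25.
Diameter = 2r = 2√(78.25) ≈ 17.69.

17.69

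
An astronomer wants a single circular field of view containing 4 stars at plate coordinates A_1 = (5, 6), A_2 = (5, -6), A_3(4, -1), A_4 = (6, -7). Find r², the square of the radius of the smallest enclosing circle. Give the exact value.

The farthest pair is A_1–A_4 with squared distance 170. The circle on this segment as diameter has centre (5.5, -0.5) and r² = 170/4 = 42.5.
Check A_2: distance² to centre = 30.5 ≤ 42.5, so it lies inside.
All remaining points lie in this disk, and no smaller disk contains both endpoints, so this is the minimum enclosing circle.

42.5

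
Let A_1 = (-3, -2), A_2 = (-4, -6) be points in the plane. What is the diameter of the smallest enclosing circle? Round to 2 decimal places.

The smallest circle enclosing two points has them as diameter endpoints.
Centre = midpoint = (-3.5, -4); r² = |A_1A_2|²/4 = 17/4 = 4.25.
Diameter = 2r = 2√(4.25) ≈ 4.12.

4.12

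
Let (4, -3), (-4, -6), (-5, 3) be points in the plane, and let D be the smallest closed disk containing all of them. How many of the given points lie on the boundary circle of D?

Call the three points A, B, C in the order given.
Side lengths²: AB² = 73, AC² = 117, BC² = 82.
Since AC² = 117 < 82 + 73 = 155, the triangle is acute, so the smallest enclosing circle is the circumcircle.
Circumcentre = (-1.26, -1.14), r² = 31.1272.
The points at distance exactly r from the centre are (4, -3), (-4, -6), (-5, 3) — 3 points.

3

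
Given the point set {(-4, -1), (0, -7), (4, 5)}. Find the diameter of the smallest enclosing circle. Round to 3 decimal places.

12.649

Call the three points A, B, C in the order given.
Side lengths²: AB² = 52, AC² = 100, BC² = 160.
Since BC² = 160 ≥ 100 + 52 = 152, the angle opposite BC is not acute, so the smallest enclosing circle has BC as diameter.
Centre = midpoint of BC = (2, -1), r² = 160/4 = 40.
Diameter = 2r = 2√40 ≈ 12.649.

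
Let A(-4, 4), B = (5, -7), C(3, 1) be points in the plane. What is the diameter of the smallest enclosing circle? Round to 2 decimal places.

14.21

Side lengths²: AB² = 202, AC² = 58, BC² = 68.
Since AB² = 202 ≥ 68 + 58 = 126, the angle opposite AB is not acute, so the smallest enclosing circle has AB as diameter.
Centre = midpoint of AB = (0.5, -1.5), r² = 202/4 = 50.5.
Diameter = 2r = 2√(50.5) ≈ 14.21.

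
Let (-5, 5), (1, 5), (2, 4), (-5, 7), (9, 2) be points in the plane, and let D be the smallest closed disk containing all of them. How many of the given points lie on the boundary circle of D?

A smallest enclosing disk is always determined by at most three of the input points on its boundary.
The farthest pair is (-5, 7)–(9, 2) with squared distance 221. The circle on this segment as diameter has centre (2, 4.5) and r² = 221/4 = 55.25.
Check (-5, 5): distance² to centre = 49.25 ≤ 55.25, so it lies inside.
All remaining points lie in this disk, and no smaller disk contains both endpoints, so this is the minimum enclosing circle.
The points at distance exactly r from the centre are (-5, 7), (9, 2) — 2 points.

2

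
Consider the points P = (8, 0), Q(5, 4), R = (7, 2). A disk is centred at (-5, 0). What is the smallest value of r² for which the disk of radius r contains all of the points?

169

The required radius is the distance from (-5, 0) to the farthest point.
Squared distances: 169, 116, 148.
Maximum is 169, attained at P.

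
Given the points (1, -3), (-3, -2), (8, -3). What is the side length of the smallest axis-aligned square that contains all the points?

11

The bounding box has width 11 and height 1.
An axis-aligned square enclosing the set must have side ≥ max(width, height).
So the minimum side is max(11, 1) = 11.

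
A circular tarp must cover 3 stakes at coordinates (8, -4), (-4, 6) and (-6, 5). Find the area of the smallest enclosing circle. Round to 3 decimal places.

Call the three points A, B, C in the order given.
Side lengths²: AB² = 244, AC² = 277, BC² = 5.
Since AC² = 277 ≥ 244 + 5 = 249, the angle opposite AC is not acute, so the smallest enclosing circle has AC as diameter.
Centre = midpoint of AC = (1, 0.5), r² = 277/4 = 69.25.
Area = π·r² = π·69.25 ≈ 217.555.

217.555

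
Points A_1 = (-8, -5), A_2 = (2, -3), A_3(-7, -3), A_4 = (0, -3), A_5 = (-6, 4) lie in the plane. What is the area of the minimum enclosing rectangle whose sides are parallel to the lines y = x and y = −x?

90

In coordinates u = x + y, v = x − y the rectangle is axis-aligned; the map (x,y)→(u,v) scales areas by 2.
u-values: -13, -1, -10, -3, -2; range = -1 − (-13) = 12.
v-values: -3, 5, -4, 3, -10; range = 5 − (-10) = 15.
Area = (12 × 15) / 2 = 90.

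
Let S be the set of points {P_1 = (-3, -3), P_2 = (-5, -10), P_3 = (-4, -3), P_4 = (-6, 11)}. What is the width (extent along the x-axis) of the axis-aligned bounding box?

max x = -3, min x = -6, so width = 3.

3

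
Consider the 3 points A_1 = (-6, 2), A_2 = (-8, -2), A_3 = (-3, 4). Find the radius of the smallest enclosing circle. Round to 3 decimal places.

Side lengths²: A_1A_2² = 20, A_1A_3² = 13, A_2A_3² = 61.
Since A_2A_3² = 61 ≥ 20 + 13 = 33, the angle opposite A_2A_3 is not acute, so the smallest enclosing circle has A_2A_3 as diameter.
Centre = midpoint of A_2A_3 = (-5.5, 1), r² = 61/4 = 15.25.
r = √(15.25) ≈ 3.905.

3.905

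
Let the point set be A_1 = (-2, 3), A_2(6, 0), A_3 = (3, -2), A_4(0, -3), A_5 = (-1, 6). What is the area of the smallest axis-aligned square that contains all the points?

81

The bounding box has width 8 and height 9.
An axis-aligned square enclosing the set must have side ≥ max(width, height).
So the minimum side is max(8, 9) = 9.
Area = 9² = 81.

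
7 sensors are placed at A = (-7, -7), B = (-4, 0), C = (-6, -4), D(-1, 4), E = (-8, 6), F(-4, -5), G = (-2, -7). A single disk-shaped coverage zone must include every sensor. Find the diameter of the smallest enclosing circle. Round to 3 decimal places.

14.318

A smallest enclosing disk is always determined by at most three of the input points on its boundary.
The farthest pair is E–G with squared distance 205. The circle on this segment as diameter has centre (-5, -0.5) and r² = 205/4 = 51.25.
Check A: distance² to centre = 46.25 ≤ 51.25, so it lies inside.
All remaining points lie in this disk, and no smaller disk contains both endpoints, so this is the minimum enclosing circle.
Diameter = 2r = 2√(51.25) ≈ 14.318.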